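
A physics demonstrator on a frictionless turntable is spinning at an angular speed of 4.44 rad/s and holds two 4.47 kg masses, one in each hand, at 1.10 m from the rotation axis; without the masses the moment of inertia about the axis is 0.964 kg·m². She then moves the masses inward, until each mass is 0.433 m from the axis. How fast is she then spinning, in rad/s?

Angular momentum about the spin axis is conserved since the torque about it is zero.
I₁ = 0.964 + 2(4.47)(1.10)² = 11.78 kg·m²; I₂ = 0.964 + 2(4.47)(0.433)² = 2.640 kg·m².
ω₂ = I₁ω₁ / I₂ = (11.78)(4.44 rad/s) / (2.640) = 19.81 rad/s.

ω₂ ≈ 19.8 rad/s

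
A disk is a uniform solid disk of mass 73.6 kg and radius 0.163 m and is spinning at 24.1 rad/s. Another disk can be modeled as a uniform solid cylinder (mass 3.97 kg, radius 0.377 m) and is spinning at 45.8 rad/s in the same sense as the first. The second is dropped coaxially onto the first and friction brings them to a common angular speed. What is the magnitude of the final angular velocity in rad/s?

|ω_f| ≈ 29.0 rad/s

The coupling torques are internal; angular momentum about the shared axis is conserved.
Moments of inertia: I_A = ½(73.6)(0.163)² = 0.9777 kg·m²; I_B = ½(3.97)(0.377)² = 0.2821 kg·m².
Taking A's sense as positive: L = (0.9777)(24.1) + (0.2821)(45.8) = 36.48 kg·m²·rad/s.
Combined I = 0.9777 + 0.2821 = 1.260 kg·m².
ω_f = L / I = 36.48 / 1.260 = 28.96 rad/s.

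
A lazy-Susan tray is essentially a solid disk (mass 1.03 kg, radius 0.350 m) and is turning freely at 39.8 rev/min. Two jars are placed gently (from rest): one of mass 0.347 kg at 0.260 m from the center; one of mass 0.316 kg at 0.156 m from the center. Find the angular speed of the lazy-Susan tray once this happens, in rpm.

ω_f ≈ 26.6 rpm

The added mass arrives with no angular momentum about the center, and any external torque about the center is negligible, so the system's angular momentum is conserved.
I_p = ½(1.03)(0.350)² = 0.06309 kg·m².
Added inertia Σmr² = (0.347)(0.260)² + (0.316)(0.156)² = 0.03115 kg·m²; I_f = 0.06309 + 0.03115 = 0.09423 kg·m².
ω_f = I_p ω_i / I_f = (0.06309)(39.8) / 0.09423 = 26.64 rpm.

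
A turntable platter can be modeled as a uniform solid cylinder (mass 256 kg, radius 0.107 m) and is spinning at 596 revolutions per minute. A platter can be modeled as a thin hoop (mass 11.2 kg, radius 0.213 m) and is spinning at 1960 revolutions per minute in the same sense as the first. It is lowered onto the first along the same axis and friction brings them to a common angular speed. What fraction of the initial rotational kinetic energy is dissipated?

No external torque acts about the common axis, so total angular momentum is conserved.
Moments of inertia: I_A = ½(256)(0.107)² = 1.465 kg·m²; I_B = (11.2)(0.213)² = 0.5081 kg·m².
Taking A's sense as positive: L = (1.465)(596) + (0.5081)(1960) = 1869 kg·m²·rpm.
Combined I = 1.465 + 0.5081 = 1.974 kg·m².
ω_f = L / I = 1869 / 1.974 = 947.2 rpm.
KE_i = ½ΣIω² = 13560 J; KE_f = ½(1.974)(99.19)² = 9709 J.
Fraction dissipated = (KE_i − KE_f)/KE_i = 0.2839.

fraction ≈ 0.284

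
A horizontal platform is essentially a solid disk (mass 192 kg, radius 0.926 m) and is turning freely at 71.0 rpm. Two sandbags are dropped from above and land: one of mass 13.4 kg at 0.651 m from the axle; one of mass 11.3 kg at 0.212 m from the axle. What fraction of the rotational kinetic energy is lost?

The added mass arrives with no angular momentum about the axle, and any external torque about the axle is negligible, so the system's angular momentum is conserved.
I_p = ½(192)(0.926)² = 82.32 kg·m².
Added inertia Σmr² = (13.4)(0.651)² + (11.3)(0.212)² = 6.187 kg·m²; I_f = 82.32 + 6.187 = 88.50 kg·m².
ω_f = I_p ω_i / I_f = (82.32)(71.0) / 88.50 = 66.04 rpm.
KE_i = ½(82.32)(7.435 rad/s)² = 2275 J; KE_f = ½(88.50)(6.915)² = 2116 J.
Fraction lost = 0.06990.

fraction ≈ 0.0699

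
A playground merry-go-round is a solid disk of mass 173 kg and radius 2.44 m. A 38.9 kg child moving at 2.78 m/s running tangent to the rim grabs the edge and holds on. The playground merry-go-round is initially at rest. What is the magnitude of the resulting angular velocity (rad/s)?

About the axle the impulsive forces during the collision are internal, so angular momentum about that axis is conserved.
I_p = ½(173)(2.44)² = 515.0 kg·m². Taking the sense of the child's angular momentum as positive, L_{child} = m v R = (38.9)(2.78)(2.44) = 263.9 kg·m²/s.
L_i = 0 + 263.9 = 263.9 kg·m²/s.
After sticking, I_f = I_p + m R² = 515.0 + (38.9)(2.44)² = 746.6 kg·m².
ω_f = L_i / I_f = 263.9 / 746.6 = 0.3534 rad/s.

|ω_f| ≈ 0.353 rad/s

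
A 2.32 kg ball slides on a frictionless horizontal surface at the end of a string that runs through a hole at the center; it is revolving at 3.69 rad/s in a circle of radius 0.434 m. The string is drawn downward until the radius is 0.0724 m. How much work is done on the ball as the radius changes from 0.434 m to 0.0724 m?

W ≈ 104 J

No torque about the axis ⇒ m r₁² ω₁ = m r₂² ω₂.
ω₂ = ω₁ (r₁/r₂)² = (3.69)(0.434/0.0724)² = 132.6 rad/s.
W = ΔKE = ½m(v₂² − v₁²) = 103.9 J.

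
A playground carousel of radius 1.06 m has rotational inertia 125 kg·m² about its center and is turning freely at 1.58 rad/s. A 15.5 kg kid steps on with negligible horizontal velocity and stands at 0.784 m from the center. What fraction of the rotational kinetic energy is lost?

fraction ≈ 0.0708

No external torque acts about the center; L_before = L_after.
Added inertia Σmr² = (15.5)(0.784)² = 9.527 kg·m²; I_f = 125.0 + 9.527 = 134.5 kg·m².
ω_f = I_p ω_i / I_f = (125.0)(1.58) / 134.5 = 1.468 rad/s.
KE_i = ½(125.0)(1.580 rad/s)² = 156.0 J; KE_f = ½(134.5)(1.468)² = 145.0 J.
Fraction lost = 0.07082.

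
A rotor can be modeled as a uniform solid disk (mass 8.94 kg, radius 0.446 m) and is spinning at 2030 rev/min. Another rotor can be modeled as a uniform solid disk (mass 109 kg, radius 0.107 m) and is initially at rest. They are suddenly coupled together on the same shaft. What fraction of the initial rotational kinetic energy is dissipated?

fraction ≈ 0.412

The coupling torques are internal; angular momentum about the shared axis is conserved.
Moments of inertia: I_A = ½(8.94)(0.446)² = 0.8892 kg·m²; I_B = ½(109)(0.107)² = 0.6240 kg·m².
Taking A's sense as positive: L = (0.8892)(2030) = 1805 kg·m²·rpm.
Combined I = 0.8892 + 0.6240 = 1.513 kg·m².
ω_f = L / I = 1805 / 1.513 = 1193 rpm.
KE_i = ½ΣIω² = 20090 J; KE_f = ½(1.513)(124.9)² = 11810 J.
Fraction dissipated = (KE_i − KE_f)/KE_i = 0.4124.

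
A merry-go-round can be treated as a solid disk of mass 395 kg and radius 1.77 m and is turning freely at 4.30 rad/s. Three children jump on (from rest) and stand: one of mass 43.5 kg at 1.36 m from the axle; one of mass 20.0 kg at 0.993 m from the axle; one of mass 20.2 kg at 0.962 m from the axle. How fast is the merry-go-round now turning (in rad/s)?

ω_f ≈ 3.61 rad/s

No external torque acts about the axle; L_before = L_after.
I_p = ½(395)(1.77)² = 618.7 kg·m².
Added inertia Σmr² = (43.5)(1.36)² + (20.0)(0.993)² + (20.2)(0.962)² = 118.9 kg·m²; I_f = 618.7 + 118.9 = 737.6 kg·m².
ω_f = I_p ω_i / I_f = (618.7)(4.30) / 737.6 = 3.607 rad/s.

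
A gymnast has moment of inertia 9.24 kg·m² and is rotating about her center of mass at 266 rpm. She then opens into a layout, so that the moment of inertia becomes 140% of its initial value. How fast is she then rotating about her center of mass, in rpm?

Angular momentum about the spin axis is conserved since the torque about it is zero.
I₂ = 1.40 × 9.24 = 12.94 kg·m².
ω₂ = I₁ω₁ / I₂ = (9.240)(266 rpm) / (12.94) = 190.0 rpm.

ω₂ ≈ 190 rpm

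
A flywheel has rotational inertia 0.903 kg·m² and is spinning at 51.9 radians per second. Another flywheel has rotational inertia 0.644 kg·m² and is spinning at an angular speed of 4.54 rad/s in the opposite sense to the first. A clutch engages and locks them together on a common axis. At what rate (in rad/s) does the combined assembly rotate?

No external torque acts about the common axis, so total angular momentum is conserved.
Taking A's sense as positive: L = (0.9030)(51.9) − (0.6440)(4.54) = 43.94 kg·m²·rad/s.
Combined I = 0.9030 + 0.6440 = 1.547 kg·m².
ω_f = L / I = 43.94 / 1.547 = 28.40 rad/s.

|ω_f| ≈ 28.4 rad/s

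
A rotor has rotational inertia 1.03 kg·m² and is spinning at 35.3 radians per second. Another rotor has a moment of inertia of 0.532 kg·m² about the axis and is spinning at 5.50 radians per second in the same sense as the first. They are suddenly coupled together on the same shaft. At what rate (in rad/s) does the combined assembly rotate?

|ω_f| ≈ 25.2 rad/s

The coupling torques are internal; angular momentum about the shared axis is conserved.
Taking A's sense as positive: L = (1.030)(35.3) + (0.5320)(5.50) = 39.28 kg·m²·rad/s.
Combined I = 1.030 + 0.5320 = 1.562 kg·m².
ω_f = L / I = 39.28 / 1.562 = 25.15 rad/s.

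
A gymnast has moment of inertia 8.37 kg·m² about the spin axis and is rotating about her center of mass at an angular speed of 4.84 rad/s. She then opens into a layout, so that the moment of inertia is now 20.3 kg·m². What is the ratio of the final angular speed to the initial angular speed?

Angular momentum about the spin axis is conserved since the torque about it is zero.
ω₂/ω₁ = I₁/I₂ = 8.370 / 20.30 = 0.4123.

ω₂/ω₁ ≈ 0.412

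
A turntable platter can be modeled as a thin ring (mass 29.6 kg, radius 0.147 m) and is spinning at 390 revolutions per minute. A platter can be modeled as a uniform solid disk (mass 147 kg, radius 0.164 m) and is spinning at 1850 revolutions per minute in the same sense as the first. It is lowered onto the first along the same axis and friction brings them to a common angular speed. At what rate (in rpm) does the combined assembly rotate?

No external torque acts about the common axis, so total angular momentum is conserved.
Moments of inertia: I_A = (29.6)(0.147)² = 0.6396 kg·m²; I_B = ½(147)(0.164)² = 1.977 kg·m².
Taking A's sense as positive: L = (0.6396)(390) + (1.977)(1850) = 3907 kg·m²·rpm.
Combined I = 0.6396 + 1.977 = 2.616 kg·m².
ω_f = L / I = 3907 / 2.616 = 1493 rpm.

|ω_f| ≈ 1490 rpm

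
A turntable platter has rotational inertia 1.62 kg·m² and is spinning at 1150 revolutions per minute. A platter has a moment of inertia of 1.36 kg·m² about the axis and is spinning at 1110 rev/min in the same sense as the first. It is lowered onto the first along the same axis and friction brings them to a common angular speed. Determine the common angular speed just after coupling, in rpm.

No external torque acts about the common axis, so total angular momentum is conserved.
Taking A's sense as positive: L = (1.620)(1150) + (1.360)(1110) = 3373 kg·m²·rpm.
Combined I = 1.620 + 1.360 = 2.980 kg·m².
ω_f = L / I = 3373 / 2.980 = 1132 rpm.

|ω_f| ≈ 1130 rpm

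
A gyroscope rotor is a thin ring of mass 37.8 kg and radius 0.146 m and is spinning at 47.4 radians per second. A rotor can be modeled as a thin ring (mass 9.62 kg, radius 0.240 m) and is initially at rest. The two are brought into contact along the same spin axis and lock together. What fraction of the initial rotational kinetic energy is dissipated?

fraction ≈ 0.407

No external torque acts about the common axis, so total angular momentum is conserved.
Moments of inertia: I_A = (37.8)(0.146)² = 0.8057 kg·m²; I_B = (9.62)(0.240)² = 0.5541 kg·m².
Taking A's sense as positive: L = (0.8057)(47.4) = 38.19 kg·m²·rad/s.
Combined I = 0.8057 + 0.5541 = 1.360 kg·m².
ω_f = L / I = 38.19 / 1.360 = 28.09 rad/s.
KE_i = ½ΣIω² = 905.2 J; KE_f = ½(1.360)(28.09)² = 536.3 J.
Fraction dissipated = (KE_i − KE_f)/KE_i = 0.4075.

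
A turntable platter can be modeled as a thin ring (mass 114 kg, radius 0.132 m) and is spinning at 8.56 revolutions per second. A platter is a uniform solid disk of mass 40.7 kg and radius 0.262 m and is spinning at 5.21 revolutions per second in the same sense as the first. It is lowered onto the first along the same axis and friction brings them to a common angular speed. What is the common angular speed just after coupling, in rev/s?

|ω_f| ≈ 7.18 rev/s

No external torque acts about the common axis, so total angular momentum is conserved.
Moments of inertia: I_A = (114)(0.132)² = 1.986 kg·m²; I_B = ½(40.7)(0.262)² = 1.397 kg·m².
Taking A's sense as positive: L = (1.986)(8.56) + (1.397)(5.21) = 24.28 kg·m²·rev/s.
Combined I = 1.986 + 1.397 = 3.383 kg·m².
ω_f = L / I = 24.28 / 3.383 = 7.177 rev/s.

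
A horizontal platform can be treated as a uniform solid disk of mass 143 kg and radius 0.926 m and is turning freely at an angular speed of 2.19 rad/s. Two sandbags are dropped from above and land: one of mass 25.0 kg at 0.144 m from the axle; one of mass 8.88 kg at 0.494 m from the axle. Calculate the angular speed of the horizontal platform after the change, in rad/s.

The added mass arrives with no angular momentum about the axle, and any external torque about the axle is negligible, so the system's angular momentum is conserved.
I_p = ½(143)(0.926)² = 61.31 kg·m².
Added inertia Σmr² = (25.0)(0.144)² + (8.88)(0.494)² = 2.685 kg·m²; I_f = 61.31 + 2.685 = 63.99 kg·m².
ω_f = I_p ω_i / I_f = (61.31)(2.19) / 63.99 = 2.098 rad/s.

ω_f ≈ 2.10 rad/s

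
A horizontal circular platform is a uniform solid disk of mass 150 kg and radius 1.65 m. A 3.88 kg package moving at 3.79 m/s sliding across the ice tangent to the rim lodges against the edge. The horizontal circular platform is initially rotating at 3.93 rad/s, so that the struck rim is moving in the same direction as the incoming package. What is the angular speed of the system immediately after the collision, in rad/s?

|ω_f| ≈ 3.85 rad/s

About the central axle the impulsive forces during the collision are internal, so angular momentum about that axis is conserved.
I_p = ½(150)(1.65)² = 204.2 kg·m². Taking the sense of the package's angular momentum as positive, L_{package} = m v R = (3.88)(3.79)(1.65) = 24.26 kg·m²/s.
L_i = +I_p ω_p + m v R = +(204.2)(3.93) + 24.26 = 826.7 kg·m²/s.
After sticking, I_f = I_p + m R² = 204.2 + (3.88)(1.65)² = 214.8 kg·m².
ω_f = L_i / I_f = 826.7 / 214.8 = 3.850 rad/s.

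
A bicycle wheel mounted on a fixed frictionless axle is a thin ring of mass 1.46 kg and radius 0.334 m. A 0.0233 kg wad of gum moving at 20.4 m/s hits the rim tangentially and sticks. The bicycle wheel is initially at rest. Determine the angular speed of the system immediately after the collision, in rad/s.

|ω_f| ≈ 0.959 rad/s

About the axle the impulsive forces during the collision are internal, so angular momentum about that axis is conserved.
I_p = (1.46)(0.334)² = 0.1629 kg·m². Taking the sense of the wad of gum's angular momentum as positive, L_{wad} = m v R = (0.0233)(20.4)(0.334) = 0.1588 kg·m²/s.
L_i = 0 + 0.1588 = 0.1588 kg·m²/s.
After sticking, I_f = I_p + m R² = 0.1629 + (0.0233)(0.334)² = 0.1655 kg·m².
ω_f = L_i / I_f = 0.1588 / 0.1655 = 0.9594 rad/s.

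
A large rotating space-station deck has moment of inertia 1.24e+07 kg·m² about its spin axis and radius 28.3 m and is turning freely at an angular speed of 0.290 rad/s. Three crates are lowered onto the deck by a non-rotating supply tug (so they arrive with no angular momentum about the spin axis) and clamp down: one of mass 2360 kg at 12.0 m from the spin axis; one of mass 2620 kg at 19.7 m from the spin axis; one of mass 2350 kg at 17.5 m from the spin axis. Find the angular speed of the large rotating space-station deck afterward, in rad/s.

No external torque acts about the spin axis; L_before = L_after.
Added inertia Σmr² = (2360)(12.0)² + (2620)(19.7)² + (2350)(17.5)² = 2.076e+06 kg·m²; I_f = 1.240e+07 + 2.076e+06 = 1.448e+07 kg·m².
ω_f = I_p ω_i / I_f = (1.240e+07)(0.290) / 1.448e+07 = 0.2484 rad/s.

ω_f ≈ 0.248 rad/s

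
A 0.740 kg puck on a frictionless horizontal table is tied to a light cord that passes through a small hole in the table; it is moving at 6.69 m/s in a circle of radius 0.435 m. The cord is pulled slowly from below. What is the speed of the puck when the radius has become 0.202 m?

v₂ ≈ 14.4 m/s

The only horizontal force on the mass is along the cord (radial), so it exerts no torque about the hole and angular momentum m v r is conserved.
v₂ = v₁ r₁ / r₂ = (6.69)(0.435) / (0.202) = 14.41 m/s.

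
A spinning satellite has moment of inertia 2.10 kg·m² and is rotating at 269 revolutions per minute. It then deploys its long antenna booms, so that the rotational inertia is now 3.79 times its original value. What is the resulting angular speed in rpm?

With no external torque about the axis, L is conserved: I₁ω₁ = I₂ω₂.
I₂ = 3.79 × 2.10 = 7.959 kg·m².
ω₂ = I₁ω₁ / I₂ = (2.100)(269 rpm) / (7.959) = 70.98 rpm.

ω₂ ≈ 71.0 rpm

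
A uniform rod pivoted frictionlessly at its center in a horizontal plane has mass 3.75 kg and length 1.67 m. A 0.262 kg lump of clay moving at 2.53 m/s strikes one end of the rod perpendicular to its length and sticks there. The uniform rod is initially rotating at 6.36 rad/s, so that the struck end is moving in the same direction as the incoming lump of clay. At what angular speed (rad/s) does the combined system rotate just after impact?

The axle reaction passes through the pivot and exerts no torque about it; angular momentum about the pivot is conserved through the impact.
I_p = (1/12)(3.75)(1.67)² = 0.8715 kg·m². Taking the sense of the lump of clay's angular momentum as positive, L_{lump} = m v R = (0.262)(2.53)(1.67/2) = 0.5535 kg·m²/s.
L_i = +I_p ω_p + m v R = +(0.8715)(6.36) + 0.5535 = 6.096 kg·m²/s.
After sticking, I_f = I_p + m R² = 0.8715 + (0.262)(1.67/2)² = 1.054 kg·m².
ω_f = L_i / I_f = 6.096 / 1.054 = 5.783 rad/s.

|ω_f| ≈ 5.78 rad/s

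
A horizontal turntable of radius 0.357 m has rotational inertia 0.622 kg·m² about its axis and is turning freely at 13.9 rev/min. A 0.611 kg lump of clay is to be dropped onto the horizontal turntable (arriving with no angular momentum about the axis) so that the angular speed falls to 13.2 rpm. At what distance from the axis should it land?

No external torque acts about the axis; L_before = L_after.
I_p ω_i = (I_p + m r²) ω_f ⇒ m r² = I_p(ω_i/ω_f − 1) = 0.6220(13.9/13.2 − 1) = 0.03298 kg·m².
r = √(0.03298/0.611) = 0.2323 m.

r ≈ 0.232 m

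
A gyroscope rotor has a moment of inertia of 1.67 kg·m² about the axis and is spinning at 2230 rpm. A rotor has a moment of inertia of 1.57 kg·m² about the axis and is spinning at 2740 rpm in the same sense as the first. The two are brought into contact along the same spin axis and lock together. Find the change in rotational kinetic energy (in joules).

The coupling torques are internal; angular momentum about the shared axis is conserved.
Taking A's sense as positive: L = (1.670)(2230) + (1.570)(2740) = 8026 kg·m²·rpm.
Combined I = 1.670 + 1.570 = 3.240 kg·m².
ω_f = L / I = 8026 / 3.240 = 2477 rpm.
KE_i = ½ΣIω² = 1.102e+05 J; KE_f = ½(3.240)(259.4)² = 1.090e+05 J.

ΔKE ≈ -1150 J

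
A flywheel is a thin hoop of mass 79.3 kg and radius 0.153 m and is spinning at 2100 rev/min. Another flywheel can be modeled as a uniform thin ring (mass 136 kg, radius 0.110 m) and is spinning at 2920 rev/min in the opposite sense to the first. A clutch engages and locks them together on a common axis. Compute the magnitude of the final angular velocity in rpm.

The coupling torques are internal; angular momentum about the shared axis is conserved.
Moments of inertia: I_A = (79.3)(0.153)² = 1.856 kg·m²; I_B = (136)(0.110)² = 1.646 kg·m².
Taking A's sense as positive: L = (1.856)(2100) − (1.646)(2920) = -906.9 kg·m²·rpm.
Combined I = 1.856 + 1.646 = 3.502 kg·m².
ω_f = L / I = -906.9 / 3.502 = -259.0 rpm.

|ω_f| ≈ 259 rpm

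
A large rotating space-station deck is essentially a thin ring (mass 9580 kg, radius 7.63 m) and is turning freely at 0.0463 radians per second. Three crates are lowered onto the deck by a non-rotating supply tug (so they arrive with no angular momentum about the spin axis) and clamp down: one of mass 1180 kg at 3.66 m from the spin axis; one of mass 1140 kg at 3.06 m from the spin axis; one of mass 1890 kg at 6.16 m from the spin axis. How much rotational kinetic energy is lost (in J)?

The added mass arrives with no angular momentum about the spin axis, and any external torque about the spin axis is negligible, so the system's angular momentum is conserved.
I_p = (9580)(7.63)² = 5.577e+05 kg·m².
Added inertia Σmr² = (1180)(3.66)² + (1140)(3.06)² + (1890)(6.16)² = 98200 kg·m²; I_f = 5.577e+05 + 98200 = 6.559e+05 kg·m².
ω_f = I_p ω_i / I_f = (5.577e+05)(0.0463) / 6.559e+05 = 0.03937 rad/s.
KE_i = ½(5.577e+05)(0.04630 rad/s)² = 597.8 J; KE_f = ½(6.559e+05)(0.03937)² = 508.3 J.

energy lost ≈ 89.5 J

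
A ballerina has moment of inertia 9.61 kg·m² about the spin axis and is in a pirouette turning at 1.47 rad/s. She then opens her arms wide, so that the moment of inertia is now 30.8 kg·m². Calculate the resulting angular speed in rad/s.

ω₂ ≈ 0.459 rad/s

With no external torque about the axis, L is conserved: I₁ω₁ = I₂ω₂.
ω₂ = I₁ω₁ / I₂ = (9.610)(1.47 rad/s) / (30.80) = 0.4587 rad/s.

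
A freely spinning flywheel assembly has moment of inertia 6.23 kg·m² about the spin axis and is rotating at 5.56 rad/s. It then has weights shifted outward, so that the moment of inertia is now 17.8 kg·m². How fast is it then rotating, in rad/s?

ω₂ ≈ 1.95 rad/s

Angular momentum about the spin axis is conserved since the torque about it is zero.
ω₂ = I₁ω₁ / I₂ = (6.230)(5.56 rad/s) / (17.80) = 1.946 rad/s.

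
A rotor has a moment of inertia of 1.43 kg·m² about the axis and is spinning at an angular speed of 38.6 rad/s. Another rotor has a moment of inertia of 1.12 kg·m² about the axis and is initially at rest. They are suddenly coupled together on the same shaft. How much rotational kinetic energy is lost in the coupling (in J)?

ΔKE lost ≈ 468 J

No external torque acts about the common axis, so total angular momentum is conserved.
Taking A's sense as positive: L = (1.430)(38.6) = 55.20 kg·m²·rad/s.
Combined I = 1.430 + 1.120 = 2.550 kg·m².
ω_f = L / I = 55.20 / 2.550 = 21.65 rad/s.
KE_i = ½ΣIω² = 1065 J; KE_f = ½(2.550)(21.65)² = 597.4 J.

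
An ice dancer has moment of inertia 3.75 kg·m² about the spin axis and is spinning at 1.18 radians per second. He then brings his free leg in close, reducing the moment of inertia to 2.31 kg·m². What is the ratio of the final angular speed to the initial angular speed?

No external torque acts about the spin axis, so angular momentum is conserved.
ω₂/ω₁ = I₁/I₂ = 3.750 / 2.310 = 1.623.

ω₂/ω₁ ≈ 1.62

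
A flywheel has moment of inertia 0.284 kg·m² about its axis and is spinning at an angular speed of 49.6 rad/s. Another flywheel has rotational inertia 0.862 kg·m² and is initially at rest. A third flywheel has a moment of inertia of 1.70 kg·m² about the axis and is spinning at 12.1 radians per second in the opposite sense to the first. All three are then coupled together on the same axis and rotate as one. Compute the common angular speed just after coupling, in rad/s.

No external torque acts about the common axis, so total angular momentum is conserved.
Taking A's sense as positive: L = (0.2840)(49.6) − (1.700)(12.1) = -6.484 kg·m²·rad/s.
Combined I = 0.2840 + 0.8620 + 1.700 = 2.846 kg·m².
ω_f = L / I = -6.484 / 2.846 = -2.278 rad/s.

|ω_f| ≈ 2.28 rad/s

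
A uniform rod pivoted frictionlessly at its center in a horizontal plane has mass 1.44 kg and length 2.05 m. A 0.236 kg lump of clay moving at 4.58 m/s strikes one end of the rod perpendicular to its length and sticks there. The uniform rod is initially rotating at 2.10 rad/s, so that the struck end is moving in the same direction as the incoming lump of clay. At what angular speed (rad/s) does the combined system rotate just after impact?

|ω_f| ≈ 2.88 rad/s

The axle reaction passes through the pivot and exerts no torque about it; angular momentum about the pivot is conserved through the impact.
I_p = (1/12)(1.44)(2.05)² = 0.5043 kg·m². Taking the sense of the lump of clay's angular momentum as positive, L_{lump} = m v R = (0.236)(4.58)(2.05/2) = 1.108 kg·m²/s.
L_i = +I_p ω_p + m v R = +(0.5043)(2.10) + 1.108 = 2.167 kg·m²/s.
After sticking, I_f = I_p + m R² = 0.5043 + (0.236)(2.05/2)² = 0.7522 kg·m².
ω_f = L_i / I_f = 2.167 / 0.7522 = 2.881 rad/s.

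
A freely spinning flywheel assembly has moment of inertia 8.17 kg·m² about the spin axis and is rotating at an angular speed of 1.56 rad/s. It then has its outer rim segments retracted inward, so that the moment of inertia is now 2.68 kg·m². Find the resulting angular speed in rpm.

No external torque acts about the spin axis, so angular momentum is conserved.
ω₂ = I₁ω₁ / I₂ = (8.170)(1.56 rad/s) / (2.680) = 4.756 rad/s = 45.41 rpm.

ω₂ ≈ 45.4 rpm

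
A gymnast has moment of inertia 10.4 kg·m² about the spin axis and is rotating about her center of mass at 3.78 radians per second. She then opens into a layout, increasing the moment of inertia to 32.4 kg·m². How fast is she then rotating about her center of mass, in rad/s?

No external torque acts about the spin axis, so angular momentum is conserved.
ω₂ = I₁ω₁ / I₂ = (10.40)(3.78 rad/s) / (32.40) = 1.213 rad/s.

ω₂ ≈ 1.21 rad/s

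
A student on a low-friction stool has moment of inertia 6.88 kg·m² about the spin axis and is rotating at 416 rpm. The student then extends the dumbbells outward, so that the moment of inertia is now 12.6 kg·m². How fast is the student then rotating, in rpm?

ω₂ ≈ 227 rpm

Angular momentum about the spin axis is conserved since the torque about it is zero.
ω₂ = I₁ω₁ / I₂ = (6.880)(416 rpm) / (12.60) = 227.1 rpm.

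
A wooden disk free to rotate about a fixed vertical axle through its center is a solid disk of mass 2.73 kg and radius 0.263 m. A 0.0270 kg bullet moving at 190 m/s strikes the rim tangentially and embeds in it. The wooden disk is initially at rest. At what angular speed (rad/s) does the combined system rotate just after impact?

About the axle the impulsive forces during the collision are internal, so angular momentum about that axis is conserved.
I_p = ½(2.73)(0.263)² = 0.09442 kg·m². Taking the sense of the bullet's angular momentum as positive, L_{bullet} = m v R = (0.0270)(190)(0.263) = 1.349 kg·m²/s.
L_i = 0 + 1.349 = 1.349 kg·m²/s.
After sticking, I_f = I_p + m R² = 0.09442 + (0.0270)(0.263)² = 0.09628 kg·m².
ω_f = L_i / I_f = 1.349 / 0.09628 = 14.01 rad/s.

|ω_f| ≈ 14.0 rad/s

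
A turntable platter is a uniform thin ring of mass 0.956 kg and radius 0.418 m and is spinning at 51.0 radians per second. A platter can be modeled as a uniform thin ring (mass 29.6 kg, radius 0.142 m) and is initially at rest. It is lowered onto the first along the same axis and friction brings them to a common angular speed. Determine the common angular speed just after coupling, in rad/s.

No external torque acts about the common axis, so total angular momentum is conserved.
Moments of inertia: I_A = (0.956)(0.418)² = 0.1670 kg·m²; I_B = (29.6)(0.142)² = 0.5969 kg·m².
Taking A's sense as positive: L = (0.1670)(51.0) = 8.519 kg·m²·rad/s.
Combined I = 0.1670 + 0.5969 = 0.7639 kg·m².
ω_f = L / I = 8.519 / 0.7639 = 11.15 rad/s.

|ω_f| ≈ 11.2 rad/s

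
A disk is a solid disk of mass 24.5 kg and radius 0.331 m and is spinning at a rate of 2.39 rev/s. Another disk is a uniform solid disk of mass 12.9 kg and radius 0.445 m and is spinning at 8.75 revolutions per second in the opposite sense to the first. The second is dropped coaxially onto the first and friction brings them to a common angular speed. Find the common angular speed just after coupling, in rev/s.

The coupling torques are internal; angular momentum about the shared axis is conserved.
Moments of inertia: I_A = ½(24.5)(0.331)² = 1.342 kg·m²; I_B = ½(12.9)(0.445)² = 1.277 kg·m².
Taking A's sense as positive: L = (1.342)(2.39) − (1.277)(8.75) = -7.968 kg·m²·rev/s.
Combined I = 1.342 + 1.277 = 2.619 kg·m².
ω_f = L / I = -7.968 / 2.619 = -3.042 rev/s.

|ω_f| ≈ 3.04 rev/s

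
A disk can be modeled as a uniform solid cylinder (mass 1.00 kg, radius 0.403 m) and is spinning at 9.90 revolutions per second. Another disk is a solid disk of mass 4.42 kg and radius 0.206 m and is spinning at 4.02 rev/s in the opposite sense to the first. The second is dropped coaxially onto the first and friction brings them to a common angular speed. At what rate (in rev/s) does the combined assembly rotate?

|ω_f| ≈ 2.44 rev/s

No external torque acts about the common axis, so total angular momentum is conserved.
Moments of inertia: I_A = ½(1.00)(0.403)² = 0.08120 kg·m²; I_B = ½(4.42)(0.206)² = 0.09378 kg·m².
Taking A's sense as positive: L = (0.08120)(9.90) − (0.09378)(4.02) = 0.4269 kg·m²·rev/s.
Combined I = 0.08120 + 0.09378 = 0.1750 kg·m².
ω_f = L / I = 0.4269 / 0.1750 = 2.440 rev/s.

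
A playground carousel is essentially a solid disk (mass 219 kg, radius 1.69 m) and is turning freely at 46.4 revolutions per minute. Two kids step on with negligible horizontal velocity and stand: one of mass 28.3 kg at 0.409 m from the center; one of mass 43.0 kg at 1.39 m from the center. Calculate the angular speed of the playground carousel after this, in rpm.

The added mass arrives with no angular momentum about the center, and any external torque about the center is negligible, so the system's angular momentum is conserved.
I_p = ½(219)(1.69)² = 312.7 kg·m².
Added inertia Σmr² = (28.3)(0.409)² + (43.0)(1.39)² = 87.81 kg·m²; I_f = 312.7 + 87.81 = 400.6 kg·m².
ω_f = I_p ω_i / I_f = (312.7)(46.4) / 400.6 = 36.23 rpm.

ω_f ≈ 36.2 rpm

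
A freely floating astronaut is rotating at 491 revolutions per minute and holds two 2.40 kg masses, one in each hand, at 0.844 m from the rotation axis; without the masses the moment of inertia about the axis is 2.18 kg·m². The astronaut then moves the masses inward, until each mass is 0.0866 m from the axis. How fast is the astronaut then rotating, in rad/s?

No external torque acts about the spin axis, so angular momentum is conserved.
I₁ = 2.18 + 2(2.40)(0.844)² = 5.599 kg·m²; I₂ = 2.18 + 2(2.40)(0.0866)² = 2.216 kg·m².
ω₂ = I₁ω₁ / I₂ = (5.599)(491 rpm) / (2.216) = 1241 rpm = 129.9 rad/s.

ω₂ ≈ 130 rad/s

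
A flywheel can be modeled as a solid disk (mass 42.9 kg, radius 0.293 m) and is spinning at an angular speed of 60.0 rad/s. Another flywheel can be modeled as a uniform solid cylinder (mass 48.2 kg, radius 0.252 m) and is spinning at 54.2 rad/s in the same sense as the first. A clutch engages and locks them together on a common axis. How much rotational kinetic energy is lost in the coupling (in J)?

ΔKE lost ≈ 14.1 J

The coupling torques are internal; angular momentum about the shared axis is conserved.
Moments of inertia: I_A = ½(42.9)(0.293)² = 1.841 kg·m²; I_B = ½(48.2)(0.252)² = 1.530 kg·m².
Taking A's sense as positive: L = (1.841)(60.0) + (1.530)(54.2) = 193.4 kg·m²·rad/s.
Combined I = 1.841 + 1.530 = 3.372 kg·m².
ω_f = L / I = 193.4 / 3.372 = 57.37 rad/s.
KE_i = ½ΣIω² = 5563 J; KE_f = ½(3.372)(57.37)² = 5549 J.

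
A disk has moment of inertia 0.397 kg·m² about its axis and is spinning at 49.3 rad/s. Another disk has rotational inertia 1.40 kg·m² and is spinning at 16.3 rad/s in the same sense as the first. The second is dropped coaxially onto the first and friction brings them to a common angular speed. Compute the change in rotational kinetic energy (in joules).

The coupling torques are internal; angular momentum about the shared axis is conserved.
Taking A's sense as positive: L = (0.3970)(49.3) + (1.400)(16.3) = 42.39 kg·m²·rad/s.
Combined I = 0.3970 + 1.400 = 1.797 kg·m².
ω_f = L / I = 42.39 / 1.797 = 23.59 rad/s.
KE_i = ½ΣIω² = 668.4 J; KE_f = ½(1.797)(23.59)² = 500.0 J.

ΔKE ≈ -168 J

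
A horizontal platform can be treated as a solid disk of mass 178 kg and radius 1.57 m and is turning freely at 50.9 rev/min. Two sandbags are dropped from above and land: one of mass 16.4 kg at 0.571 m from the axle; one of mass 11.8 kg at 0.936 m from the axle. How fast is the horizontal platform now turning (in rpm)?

ω_f ≈ 47.5 rpm

The added mass arrives with no angular momentum about the axle, and any external torque about the axle is negligible, so the system's angular momentum is conserved.
I_p = ½(178)(1.57)² = 219.4 kg·m².
Added inertia Σmr² = (16.4)(0.571)² + (11.8)(0.936)² = 15.69 kg·m²; I_f = 219.4 + 15.69 = 235.1 kg·m².
ω_f = I_p ω_i / I_f = (219.4)(50.9) / 235.1 = 47.50 rpm.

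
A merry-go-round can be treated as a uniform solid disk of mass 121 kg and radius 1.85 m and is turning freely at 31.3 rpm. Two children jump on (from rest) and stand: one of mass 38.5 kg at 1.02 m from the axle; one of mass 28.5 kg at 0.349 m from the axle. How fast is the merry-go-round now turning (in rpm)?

ω_f ≈ 25.9 rpm

The added mass arrives with no angular momentum about the axle, and any external torque about the axle is negligible, so the system's angular momentum is conserved.
I_p = ½(121)(1.85)² = 207.1 kg·m².
Added inertia Σmr² = (38.5)(1.02)² + (28.5)(0.349)² = 43.53 kg·m²; I_f = 207.1 + 43.53 = 250.6 kg·m².
ω_f = I_p ω_i / I_f = (207.1)(31.3) / 250.6 = 25.86 rpm.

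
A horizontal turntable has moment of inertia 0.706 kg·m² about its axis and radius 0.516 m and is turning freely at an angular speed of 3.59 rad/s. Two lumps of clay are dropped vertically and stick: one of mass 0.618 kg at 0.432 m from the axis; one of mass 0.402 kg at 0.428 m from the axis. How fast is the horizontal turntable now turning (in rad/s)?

ω_f ≈ 2.83 rad/s

No external torque acts about the axis; L_before = L_after.
Added inertia Σmr² = (0.618)(0.432)² + (0.402)(0.428)² = 0.1890 kg·m²; I_f = 0.7060 + 0.1890 = 0.8950 kg·m².
ω_f = I_p ω_i / I_f = (0.7060)(3.59) / 0.8950 = 2.832 rad/s.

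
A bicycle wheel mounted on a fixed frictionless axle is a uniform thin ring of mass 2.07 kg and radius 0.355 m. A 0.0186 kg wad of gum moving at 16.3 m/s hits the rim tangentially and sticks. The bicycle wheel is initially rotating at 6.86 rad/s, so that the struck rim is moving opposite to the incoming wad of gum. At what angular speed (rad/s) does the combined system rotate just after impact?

|ω_f| ≈ 6.39 rad/s

About the axle the impulsive forces during the collision are internal, so angular momentum about that axis is conserved.
I_p = (2.07)(0.355)² = 0.2609 kg·m². Taking the sense of the wad of gum's angular momentum as positive, L_{wad} = m v R = (0.0186)(16.3)(0.355) = 0.1076 kg·m²/s.
L_i = −I_p ω_p + m v R = −(0.2609)(6.86) + 0.1076 = -1.682 kg·m²/s.
After sticking, I_f = I_p + m R² = 0.2609 + (0.0186)(0.355)² = 0.2632 kg·m².
ω_f = L_i / I_f = -1.682 / 0.2632 = -6.390 rad/s.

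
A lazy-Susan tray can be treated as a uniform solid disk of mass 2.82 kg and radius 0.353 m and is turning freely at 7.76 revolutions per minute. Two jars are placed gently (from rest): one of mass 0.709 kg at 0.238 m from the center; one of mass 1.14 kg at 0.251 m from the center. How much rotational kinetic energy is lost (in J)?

The added mass arrives with no angular momentum about the center, and any external torque about the center is negligible, so the system's angular momentum is conserved.
I_p = ½(2.82)(0.353)² = 0.1757 kg·m².
Added inertia Σmr² = (0.709)(0.238)² + (1.14)(0.251)² = 0.1120 kg·m²; I_f = 0.1757 + 0.1120 = 0.2877 kg·m².
ω_f = I_p ω_i / I_f = (0.1757)(7.76) / 0.2877 = 4.739 rpm.
KE_i = ½(0.1757)(0.8126 rad/s)² = 0.05801 J; KE_f = ½(0.2877)(0.4963)² = 0.03543 J.

energy lost ≈ 0.0226 J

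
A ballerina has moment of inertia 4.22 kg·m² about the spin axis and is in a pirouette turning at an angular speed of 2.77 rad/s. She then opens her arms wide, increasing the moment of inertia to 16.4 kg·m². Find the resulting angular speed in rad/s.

No external torque acts about the spin axis, so angular momentum is conserved.
ω₂ = I₁ω₁ / I₂ = (4.220)(2.77 rad/s) / (16.40) = 0.7128 rad/s.

ω₂ ≈ 0.713 rad/s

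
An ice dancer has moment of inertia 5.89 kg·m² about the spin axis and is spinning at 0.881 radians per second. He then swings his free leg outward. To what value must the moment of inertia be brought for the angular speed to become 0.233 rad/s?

No external torque acts about the spin axis, so angular momentum is conserved.
I₂ = I₁ω₁ / ω₂ = (5.89)(0.881) / (0.233) = 22.27 kg·m².

I₂ ≈ 22.3 kg·m²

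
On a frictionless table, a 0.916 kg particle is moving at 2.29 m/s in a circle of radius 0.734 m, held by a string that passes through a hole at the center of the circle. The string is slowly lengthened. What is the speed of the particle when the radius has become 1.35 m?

v₂ ≈ 1.25 m/s

Central (radial) force ⇒ zero torque about the center ⇒ m v r is constant.
v₂ = v₁ r₁ / r₂ = (2.29)(0.734) / (1.35) = 1.245 m/s.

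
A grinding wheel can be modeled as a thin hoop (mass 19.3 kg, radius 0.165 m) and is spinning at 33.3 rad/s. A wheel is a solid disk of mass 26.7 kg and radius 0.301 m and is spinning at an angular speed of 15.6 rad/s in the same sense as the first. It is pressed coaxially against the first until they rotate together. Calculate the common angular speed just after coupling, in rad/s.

The coupling torques are internal; angular momentum about the shared axis is conserved.
Moments of inertia: I_A = (19.3)(0.165)² = 0.5254 kg·m²; I_B = ½(26.7)(0.301)² = 1.210 kg·m².
Taking A's sense as positive: L = (0.5254)(33.3) + (1.210)(15.6) = 36.37 kg·m²·rad/s.
Combined I = 0.5254 + 1.210 = 1.735 kg·m².
ω_f = L / I = 36.37 / 1.735 = 20.96 rad/s.

|ω_f| ≈ 21.0 rad/s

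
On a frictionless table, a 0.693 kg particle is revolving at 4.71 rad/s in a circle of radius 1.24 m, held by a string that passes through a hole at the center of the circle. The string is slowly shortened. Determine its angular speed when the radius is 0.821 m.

No torque about the axis ⇒ m r₁² ω₁ = m r₂² ω₂.
ω₂ = ω₁ (r₁/r₂)² = (4.71)(1.24/0.821)² = 10.74 rad/s.

ω₂ ≈ 10.7 rad/s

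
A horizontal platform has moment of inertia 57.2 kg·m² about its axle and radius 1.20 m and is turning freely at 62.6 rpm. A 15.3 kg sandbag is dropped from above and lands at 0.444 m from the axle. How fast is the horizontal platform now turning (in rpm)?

ω_f ≈ 59.5 rpm

The added mass arrives with no angular momentum about the axle, and any external torque about the axle is negligible, so the system's angular momentum is conserved.
Added inertia Σmr² = (15.3)(0.444)² = 3.016 kg·m²; I_f = 57.20 + 3.016 = 60.22 kg·m².
ω_f = I_p ω_i / I_f = (57.20)(62.6) / 60.22 = 59.46 rpm.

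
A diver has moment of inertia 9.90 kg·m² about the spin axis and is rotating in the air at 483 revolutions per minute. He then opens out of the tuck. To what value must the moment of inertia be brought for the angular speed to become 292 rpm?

I₂ ≈ 16.4 kg·m²

Angular momentum about the spin axis is conserved since the torque about it is zero.
I₂ = I₁ω₁ / ω₂ = (9.90)(483) / (292) = 16.38 kg·m².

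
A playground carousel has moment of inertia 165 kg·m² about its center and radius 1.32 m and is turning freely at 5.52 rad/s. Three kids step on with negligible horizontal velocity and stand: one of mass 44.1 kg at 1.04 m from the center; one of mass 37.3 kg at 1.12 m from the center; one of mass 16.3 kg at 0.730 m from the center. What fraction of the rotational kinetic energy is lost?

fraction ≈ 0.385

The added mass arrives with no angular momentum about the center, and any external torque about the center is negligible, so the system's angular momentum is conserved.
Added inertia Σmr² = (44.1)(1.04)² + (37.3)(1.12)² + (16.3)(0.730)² = 103.2 kg·m²; I_f = 165.0 + 103.2 = 268.2 kg·m².
ω_f = I_p ω_i / I_f = (165.0)(5.52) / 268.2 = 3.396 rad/s.
KE_i = ½(165.0)(5.520 rad/s)² = 2514 J; KE_f = ½(268.2)(3.396)² = 1547 J.
Fraction lost = 0.3847.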